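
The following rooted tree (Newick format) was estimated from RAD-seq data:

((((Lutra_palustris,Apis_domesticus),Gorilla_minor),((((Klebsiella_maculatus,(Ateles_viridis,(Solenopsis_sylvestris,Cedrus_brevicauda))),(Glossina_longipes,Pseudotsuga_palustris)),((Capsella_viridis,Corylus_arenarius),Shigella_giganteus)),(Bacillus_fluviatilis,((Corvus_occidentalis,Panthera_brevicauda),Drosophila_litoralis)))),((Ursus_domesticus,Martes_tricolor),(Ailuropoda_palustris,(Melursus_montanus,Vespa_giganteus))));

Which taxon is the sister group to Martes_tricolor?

Ursus_domesticus

Martes_tricolor attaches to the tree at the node subtending (Ursus_domesticus,Martes_tricolor).
The other lineage descending from that same node — the sister group — is the single tip Ursus_domesticus.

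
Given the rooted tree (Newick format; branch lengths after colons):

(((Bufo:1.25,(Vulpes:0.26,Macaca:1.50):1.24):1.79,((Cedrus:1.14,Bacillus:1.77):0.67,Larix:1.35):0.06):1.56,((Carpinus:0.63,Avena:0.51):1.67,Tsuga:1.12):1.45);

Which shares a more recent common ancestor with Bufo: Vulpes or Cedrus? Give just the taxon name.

Vulpes

The MRCA of Bufo and Vulpes subtends (Bufo,(Vulpes,Macaca)) (3 taxa).
The MRCA of Bufo and Cedrus subtends ((Bufo,(Vulpes,Macaca)),((Cedrus,Bacillus),Larix)) (6 taxa).
The first is nested inside the second, so Bufo shares a more recent common ancestor with Vulpes.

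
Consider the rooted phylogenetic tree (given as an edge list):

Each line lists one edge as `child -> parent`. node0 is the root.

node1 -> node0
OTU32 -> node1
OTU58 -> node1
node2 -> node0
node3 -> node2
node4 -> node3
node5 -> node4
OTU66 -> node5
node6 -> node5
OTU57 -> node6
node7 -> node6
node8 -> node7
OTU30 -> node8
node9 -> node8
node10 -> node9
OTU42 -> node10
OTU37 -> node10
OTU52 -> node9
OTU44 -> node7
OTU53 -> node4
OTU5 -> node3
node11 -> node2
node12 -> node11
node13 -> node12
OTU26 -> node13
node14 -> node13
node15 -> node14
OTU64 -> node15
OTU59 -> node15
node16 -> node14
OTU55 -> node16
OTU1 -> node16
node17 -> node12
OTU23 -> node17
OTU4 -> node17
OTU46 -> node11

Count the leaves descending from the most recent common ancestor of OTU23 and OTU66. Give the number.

17

The MRCA of OTU23 and OTU66 is the node subtending ((((OTU66,(OTU57,((OTU30,((OTU42,OTU37),OTU52)),OTU44))),OTU53),OTU5),(((OTU26,((OTU64,OTU59),(OTU55,OTU1))),(OTU23,OTU4)),OTU46)).
That clade contains 17 terminal taxa: OTU1, OTU23, OTU26, OTU30, OTU37, OTU4, OTU42, OTU44, OTU46, OTU5, OTU52, OTU53, OTU55, OTU57, OTU59, OTU64, OTU66.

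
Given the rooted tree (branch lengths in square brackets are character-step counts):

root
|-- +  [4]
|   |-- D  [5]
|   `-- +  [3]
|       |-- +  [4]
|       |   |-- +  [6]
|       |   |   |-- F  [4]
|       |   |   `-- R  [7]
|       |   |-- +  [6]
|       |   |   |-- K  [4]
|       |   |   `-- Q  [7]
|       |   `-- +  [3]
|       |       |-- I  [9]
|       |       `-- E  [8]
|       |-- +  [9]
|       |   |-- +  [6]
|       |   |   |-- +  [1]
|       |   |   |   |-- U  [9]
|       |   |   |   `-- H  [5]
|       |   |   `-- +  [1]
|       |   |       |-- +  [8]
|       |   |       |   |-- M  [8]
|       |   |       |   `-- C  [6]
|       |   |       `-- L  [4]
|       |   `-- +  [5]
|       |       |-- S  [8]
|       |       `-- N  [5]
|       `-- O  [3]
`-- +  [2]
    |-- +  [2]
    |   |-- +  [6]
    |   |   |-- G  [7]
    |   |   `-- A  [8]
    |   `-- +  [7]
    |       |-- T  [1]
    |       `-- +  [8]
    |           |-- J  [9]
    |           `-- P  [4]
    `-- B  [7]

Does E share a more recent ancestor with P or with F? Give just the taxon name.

F

The MRCA of E and F subtends ((F,R),(K,Q),(I,E)) (6 taxa).
The MRCA of E and P is the root, subtending the entire tree (21 taxa).
The first is nested inside the second, so E shares a more recent common ancestor with F.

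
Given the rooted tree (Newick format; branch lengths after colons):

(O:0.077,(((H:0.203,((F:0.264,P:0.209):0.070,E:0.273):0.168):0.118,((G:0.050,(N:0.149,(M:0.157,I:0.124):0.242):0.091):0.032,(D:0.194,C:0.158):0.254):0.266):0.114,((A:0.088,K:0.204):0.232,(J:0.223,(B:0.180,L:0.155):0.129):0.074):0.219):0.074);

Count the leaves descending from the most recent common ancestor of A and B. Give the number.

5

The MRCA of A and B is the node subtending ((A,K),(J,(B,L))).
That clade contains 5 terminal taxa: A, B, J, K, L.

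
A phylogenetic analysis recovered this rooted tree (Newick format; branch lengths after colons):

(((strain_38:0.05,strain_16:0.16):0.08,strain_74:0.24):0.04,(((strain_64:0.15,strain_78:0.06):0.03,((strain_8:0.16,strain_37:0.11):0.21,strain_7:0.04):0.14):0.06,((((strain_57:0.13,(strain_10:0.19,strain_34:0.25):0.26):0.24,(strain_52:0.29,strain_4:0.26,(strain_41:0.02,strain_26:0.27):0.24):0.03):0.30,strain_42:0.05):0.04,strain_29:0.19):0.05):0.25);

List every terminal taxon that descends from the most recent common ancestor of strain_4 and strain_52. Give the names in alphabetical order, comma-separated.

Tracing strain_4: it sits inside (strain_52,strain_4,(strain_41,strain_26)).
Tracing strain_52: it sits inside (strain_52,strain_4,(strain_41,strain_26)).
The smallest clade enclosing both is (strain_52,strain_4,(strain_41,strain_26)); the answer is its 4 terminal taxa in alphabetical order.

strain_26, strain_4, strain_41, strain_52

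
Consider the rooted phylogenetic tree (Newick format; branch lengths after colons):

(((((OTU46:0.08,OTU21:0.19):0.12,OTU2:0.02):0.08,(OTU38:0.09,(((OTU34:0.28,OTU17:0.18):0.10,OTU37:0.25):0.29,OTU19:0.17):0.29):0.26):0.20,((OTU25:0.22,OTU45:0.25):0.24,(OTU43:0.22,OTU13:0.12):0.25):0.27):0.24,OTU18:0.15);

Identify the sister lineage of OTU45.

OTU45 attaches to the tree at the node subtending (OTU25,OTU45).
The other lineage descending from that same node — the sister group — is the single tip OTU25.

OTU25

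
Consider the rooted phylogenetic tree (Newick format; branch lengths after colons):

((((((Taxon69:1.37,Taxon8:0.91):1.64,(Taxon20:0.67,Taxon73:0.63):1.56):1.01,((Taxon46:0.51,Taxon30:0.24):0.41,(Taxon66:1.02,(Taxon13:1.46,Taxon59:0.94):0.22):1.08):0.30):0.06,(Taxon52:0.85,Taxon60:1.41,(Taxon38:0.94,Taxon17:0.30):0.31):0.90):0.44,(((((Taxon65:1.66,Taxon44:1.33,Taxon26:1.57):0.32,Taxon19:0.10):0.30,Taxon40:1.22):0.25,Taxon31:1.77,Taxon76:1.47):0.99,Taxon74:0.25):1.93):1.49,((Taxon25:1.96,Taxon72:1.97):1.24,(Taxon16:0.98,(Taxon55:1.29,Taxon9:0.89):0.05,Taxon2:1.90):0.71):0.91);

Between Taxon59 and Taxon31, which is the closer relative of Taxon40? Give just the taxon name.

Taxon31

The MRCA of Taxon40 and Taxon31 subtends ((((Taxon65,Taxon44,Taxon26),Taxon19),Taxon40),Taxon31,Taxon76) (7 taxa).
The MRCA of Taxon40 and Taxon59 subtends (((((Taxon69,Taxon8),(Taxon20,Taxon73)),((Taxon46,Taxon30),(Taxon66,(Taxon13,Taxon59)))),(Taxon52,Taxon60,(Taxon38,Taxon17))),(((((Taxon65,Taxon44,Taxon26),Taxon19),Taxon40),Taxon31,Taxon76),Taxon74)) (21 taxa).
The first is nested inside the second, so Taxon40 shares a more recent common ancestor with Taxon31.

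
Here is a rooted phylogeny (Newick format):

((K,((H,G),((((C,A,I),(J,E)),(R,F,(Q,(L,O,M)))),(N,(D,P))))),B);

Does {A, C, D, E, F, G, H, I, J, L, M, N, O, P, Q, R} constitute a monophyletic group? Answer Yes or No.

Yes

The most recent common ancestor of these taxa subtends ((H,G),((((C,A,I),(J,E)),(R,F,(Q,(L,O,M)))),(N,(D,P)))).
That clade has exactly 16 tips — every listed taxon and nothing else — so the group is monophyletic.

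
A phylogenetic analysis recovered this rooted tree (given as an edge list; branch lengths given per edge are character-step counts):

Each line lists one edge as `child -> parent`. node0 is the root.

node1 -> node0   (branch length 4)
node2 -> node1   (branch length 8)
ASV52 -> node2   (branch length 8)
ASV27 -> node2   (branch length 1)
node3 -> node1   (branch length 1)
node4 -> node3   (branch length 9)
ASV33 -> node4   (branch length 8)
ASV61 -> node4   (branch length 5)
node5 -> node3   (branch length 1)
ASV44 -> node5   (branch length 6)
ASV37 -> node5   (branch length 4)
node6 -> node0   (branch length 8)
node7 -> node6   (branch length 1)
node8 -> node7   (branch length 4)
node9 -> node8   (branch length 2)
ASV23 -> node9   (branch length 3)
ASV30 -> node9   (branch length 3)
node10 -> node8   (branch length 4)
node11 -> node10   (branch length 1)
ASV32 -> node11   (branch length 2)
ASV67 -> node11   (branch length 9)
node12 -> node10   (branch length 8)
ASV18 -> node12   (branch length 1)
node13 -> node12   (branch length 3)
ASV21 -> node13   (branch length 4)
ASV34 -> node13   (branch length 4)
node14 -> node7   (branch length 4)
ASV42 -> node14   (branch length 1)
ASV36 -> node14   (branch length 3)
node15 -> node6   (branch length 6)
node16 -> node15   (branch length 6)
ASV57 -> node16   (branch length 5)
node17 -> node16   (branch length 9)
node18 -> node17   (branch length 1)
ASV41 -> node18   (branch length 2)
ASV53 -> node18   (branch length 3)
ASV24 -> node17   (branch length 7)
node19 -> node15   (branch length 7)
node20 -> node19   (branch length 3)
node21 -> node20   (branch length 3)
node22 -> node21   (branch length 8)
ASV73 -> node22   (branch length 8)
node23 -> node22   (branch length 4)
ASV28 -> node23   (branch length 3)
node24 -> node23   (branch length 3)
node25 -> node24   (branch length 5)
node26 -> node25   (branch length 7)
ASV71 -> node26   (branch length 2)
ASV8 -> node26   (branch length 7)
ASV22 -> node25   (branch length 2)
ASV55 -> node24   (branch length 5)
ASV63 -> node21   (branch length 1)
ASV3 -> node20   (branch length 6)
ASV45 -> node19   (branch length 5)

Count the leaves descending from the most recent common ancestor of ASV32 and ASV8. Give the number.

22

The MRCA of ASV32 and ASV8 is the node subtending ((((ASV23,ASV30),((ASV32,ASV67),(ASV18,(ASV21,ASV34)))),(ASV42,ASV36)),((ASV57,((ASV41,ASV53),ASV24)),((((ASV73,(ASV28,(((ASV71,ASV8),ASV22),ASV55))),ASV63),ASV3),ASV45))).
That clade contains 22 terminal taxa: ASV18, ASV21, ASV22, ASV23, ASV24, ASV28, ASV3, ASV30, ASV32, ASV34, ASV36, ASV41, ASV42, ASV45, ASV53, ASV55, ASV57, ASV63, ASV67, ASV71, ASV73, ASV8.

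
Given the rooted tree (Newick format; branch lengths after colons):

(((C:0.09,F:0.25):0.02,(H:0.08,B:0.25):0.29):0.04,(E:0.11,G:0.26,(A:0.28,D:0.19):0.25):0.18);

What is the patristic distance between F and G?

The path runs F → … → MRCA → … → G; the MRCA is the root of the tree.
Branch lengths along that path: 0.25 + 0.02 + 0.04 + 0.18 + 0.26 = 0.75.

0.75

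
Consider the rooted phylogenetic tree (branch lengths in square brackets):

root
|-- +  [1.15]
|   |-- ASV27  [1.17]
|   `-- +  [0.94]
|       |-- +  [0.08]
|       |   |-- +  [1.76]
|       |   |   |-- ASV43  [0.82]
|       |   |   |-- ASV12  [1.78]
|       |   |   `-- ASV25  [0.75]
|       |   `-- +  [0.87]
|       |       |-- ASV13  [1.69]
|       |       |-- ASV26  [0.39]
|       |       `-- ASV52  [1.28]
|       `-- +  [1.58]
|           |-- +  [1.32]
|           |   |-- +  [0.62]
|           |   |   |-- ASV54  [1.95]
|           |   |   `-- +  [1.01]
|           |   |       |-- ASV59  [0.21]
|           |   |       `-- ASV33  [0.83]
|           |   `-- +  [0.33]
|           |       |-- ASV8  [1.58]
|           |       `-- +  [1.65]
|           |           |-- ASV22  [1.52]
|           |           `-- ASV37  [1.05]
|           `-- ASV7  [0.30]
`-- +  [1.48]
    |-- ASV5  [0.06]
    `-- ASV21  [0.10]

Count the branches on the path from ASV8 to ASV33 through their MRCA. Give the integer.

5

The MRCA of ASV8 and ASV33 is the node subtending ((ASV54,(ASV59,ASV33)),(ASV8,(ASV22,ASV37))).
From ASV8 up to that node: 2 branches. From ASV33 up to the same node: 3 branches. Total: 2 + 3 = 5.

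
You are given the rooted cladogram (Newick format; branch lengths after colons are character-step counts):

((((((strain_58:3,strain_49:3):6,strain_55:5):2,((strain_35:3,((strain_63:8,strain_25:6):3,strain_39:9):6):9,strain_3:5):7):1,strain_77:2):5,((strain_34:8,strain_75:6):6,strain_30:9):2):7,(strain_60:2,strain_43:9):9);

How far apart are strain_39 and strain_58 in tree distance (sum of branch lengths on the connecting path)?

42

The path runs strain_39 → … → MRCA → … → strain_58; the MRCA is the node subtending (((strain_58,strain_49),strain_55),((strain_35,((strain_63,strain_25),strain_39)),strain_3)).
Branch lengths along that path: 9 + 6 + 9 + 7 + 2 + 6 + 3 = 42.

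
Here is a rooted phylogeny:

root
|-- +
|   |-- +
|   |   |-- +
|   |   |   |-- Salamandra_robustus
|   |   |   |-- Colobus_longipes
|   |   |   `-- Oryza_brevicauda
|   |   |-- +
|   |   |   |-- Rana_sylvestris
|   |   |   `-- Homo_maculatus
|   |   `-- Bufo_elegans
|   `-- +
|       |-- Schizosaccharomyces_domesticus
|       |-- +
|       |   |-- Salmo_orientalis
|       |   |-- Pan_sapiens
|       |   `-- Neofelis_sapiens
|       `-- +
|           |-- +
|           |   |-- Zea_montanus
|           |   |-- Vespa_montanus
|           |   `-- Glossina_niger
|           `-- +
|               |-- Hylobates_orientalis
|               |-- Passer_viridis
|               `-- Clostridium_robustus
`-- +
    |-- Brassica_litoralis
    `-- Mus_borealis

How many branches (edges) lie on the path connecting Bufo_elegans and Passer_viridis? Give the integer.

The MRCA of Bufo_elegans and Passer_viridis is the node subtending (((Salamandra_robustus,Colobus_longipes,Oryza_brevicauda),(Rana_sylvestris,Homo_maculatus),Bufo_elegans),(Schizosaccharomyces_domesticus,(Salmo_orientalis,Pan_sapiens,Neofelis_sapiens),((Zea_montanus,Vespa_montanus,Glossina_niger),(Hylobates_orientalis,Passer_viridis,Clostridium_robustus)))).
From Bufo_elegans up to that node: 2 branches. From Passer_viridis up to the same node: 4 branches. Total: 2 + 4 = 6.

6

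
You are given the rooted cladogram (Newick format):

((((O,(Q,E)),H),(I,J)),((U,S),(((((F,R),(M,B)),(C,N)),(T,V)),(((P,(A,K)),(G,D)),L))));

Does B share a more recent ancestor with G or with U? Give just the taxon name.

G

The MRCA of B and G subtends (((((F,R),(M,B)),(C,N)),(T,V)),(((P,(A,K)),(G,D)),L)) (14 taxa).
The MRCA of B and U subtends ((U,S),(((((F,R),(M,B)),(C,N)),(T,V)),(((P,(A,K)),(G,D)),L))) (16 taxa).
The first is nested inside the second, so B shares a more recent common ancestor with G.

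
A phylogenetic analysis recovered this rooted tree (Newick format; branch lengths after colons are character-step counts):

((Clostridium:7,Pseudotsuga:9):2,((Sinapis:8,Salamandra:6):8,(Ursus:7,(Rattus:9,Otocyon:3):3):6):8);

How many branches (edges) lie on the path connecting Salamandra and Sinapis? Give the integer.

2

The MRCA of Salamandra and Sinapis is the node subtending (Sinapis,Salamandra).
From Salamandra up to that node: 1 branch. From Sinapis up to the same node: 1 branch. Total: 1 + 1 = 2.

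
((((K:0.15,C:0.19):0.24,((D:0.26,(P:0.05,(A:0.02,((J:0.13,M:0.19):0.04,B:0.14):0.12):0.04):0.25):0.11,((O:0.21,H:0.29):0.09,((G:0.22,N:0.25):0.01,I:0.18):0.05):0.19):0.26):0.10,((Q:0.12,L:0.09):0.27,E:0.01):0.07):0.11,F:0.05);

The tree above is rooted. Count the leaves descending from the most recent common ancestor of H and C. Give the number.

The MRCA of H and C is the node subtending ((K,C),((D,(P,(A,((J,M),B)))),((O,H),((G,N),I)))).
That clade contains 13 terminal taxa: A, B, C, D, G, H, I, J, K, M, N, O, P.

13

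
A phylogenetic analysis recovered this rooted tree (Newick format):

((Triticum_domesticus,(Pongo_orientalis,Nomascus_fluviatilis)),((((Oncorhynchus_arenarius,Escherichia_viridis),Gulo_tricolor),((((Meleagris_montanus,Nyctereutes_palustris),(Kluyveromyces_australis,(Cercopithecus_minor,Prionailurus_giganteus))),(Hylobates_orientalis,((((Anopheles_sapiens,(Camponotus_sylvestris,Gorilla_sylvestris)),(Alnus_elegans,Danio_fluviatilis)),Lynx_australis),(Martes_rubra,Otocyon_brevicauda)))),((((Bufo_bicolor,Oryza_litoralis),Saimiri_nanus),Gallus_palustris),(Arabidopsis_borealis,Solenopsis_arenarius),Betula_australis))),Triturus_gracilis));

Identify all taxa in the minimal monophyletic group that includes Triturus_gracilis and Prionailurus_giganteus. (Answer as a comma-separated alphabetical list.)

Tracing Triturus_gracilis: it sits inside ((((Oncorhynchus_arenarius,Escherichia_viridis),Gulo_tricolor),((((Meleagris_montanus,Nyctereutes_palustris),(Kluyveromyces_australis,(Cercopithecus_minor,Prionailurus_giganteus))),(Hylobates_orientalis,((((Anopheles_sapiens,(Camponotus_sylvestris,Gorilla_sylvestris)),(Alnus_elegans,Danio_fluviatilis)),Lynx_australis),(Martes_rubra,Otocyon_brevicauda)))),((((Bufo_bicolor,Oryza_litoralis),Saimiri_nanus),Gallus_palustris),(Arabidopsis_borealis,Solenopsis_arenarius),Betula_australis))),Triturus_gracilis).
Tracing Prionailurus_giganteus: it sits inside (Cercopithecus_minor,Prionailurus_giganteus).
The smallest clade enclosing both is ((((Oncorhynchus_arenarius,Escherichia_viridis),Gulo_tricolor),((((Meleagris_montanus,Nyctereutes_palustris),(Kluyveromyces_australis,(Cercopithecus_minor,Prionailurus_giganteus))),(Hylobates_orientalis,((((Anopheles_sapiens,(Camponotus_sylvestris,Gorilla_sylvestris)),(Alnus_elegans,Danio_fluviatilis)),Lynx_australis),(Martes_rubra,Otocyon_brevicauda)))),((((Bufo_bicolor,Oryza_litoralis),Saimiri_nanus),Gallus_palustris),(Arabidopsis_borealis,Solenopsis_arenarius),Betula_australis))),Triturus_gracilis); the answer is its 25 terminal taxa in alphabetical order.

Alnus_elegans, Anopheles_sapiens, Arabidopsis_borealis, Betula_australis, Bufo_bicolor, Camponotus_sylvestris, Cercopithecus_minor, Danio_fluviatilis, Escherichia_viridis, Gallus_palustris, Gorilla_sylvestris, Gulo_tricolor, Hylobates_orientalis, Kluyveromyces_australis, Lynx_australis, Martes_rubra, Meleagris_montanus, Nyctereutes_palustris, Oncorhynchus_arenarius, Oryza_litoralis, Otocyon_brevicauda, Prionailurus_giganteus, Saimiri_nanus, Solenopsis_arenarius, Triturus_gracilis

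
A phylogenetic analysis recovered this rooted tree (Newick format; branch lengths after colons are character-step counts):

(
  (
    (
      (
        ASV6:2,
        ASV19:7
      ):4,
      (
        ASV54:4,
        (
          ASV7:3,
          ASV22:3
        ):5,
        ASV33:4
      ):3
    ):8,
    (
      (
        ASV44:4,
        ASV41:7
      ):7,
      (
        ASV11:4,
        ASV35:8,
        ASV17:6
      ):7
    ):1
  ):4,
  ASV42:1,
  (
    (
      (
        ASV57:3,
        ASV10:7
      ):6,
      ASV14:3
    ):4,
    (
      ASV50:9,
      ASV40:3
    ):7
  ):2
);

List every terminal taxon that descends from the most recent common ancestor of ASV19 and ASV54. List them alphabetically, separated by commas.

ASV19, ASV22, ASV33, ASV54, ASV6, ASV7

Tracing ASV19: it sits inside (ASV6,ASV19).
Tracing ASV54: it sits inside (ASV54,(ASV7,ASV22),ASV33).
The smallest clade enclosing both is ((ASV6,ASV19),(ASV54,(ASV7,ASV22),ASV33)); the answer is its 6 terminal taxa in alphabetical order.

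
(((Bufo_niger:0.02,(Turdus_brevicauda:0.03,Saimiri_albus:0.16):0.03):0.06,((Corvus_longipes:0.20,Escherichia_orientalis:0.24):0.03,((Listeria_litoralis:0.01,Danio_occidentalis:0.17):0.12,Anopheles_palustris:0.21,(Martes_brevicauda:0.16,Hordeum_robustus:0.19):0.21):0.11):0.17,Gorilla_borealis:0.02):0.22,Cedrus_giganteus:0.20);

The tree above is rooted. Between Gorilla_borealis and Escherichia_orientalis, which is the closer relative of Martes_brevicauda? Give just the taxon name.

The MRCA of Martes_brevicauda and Escherichia_orientalis subtends ((Corvus_longipes,Escherichia_orientalis),((Listeria_litoralis,Danio_occidentalis),Anopheles_palustris,(Martes_brevicauda,Hordeum_robustus))) (7 taxa).
The MRCA of Martes_brevicauda and Gorilla_borealis subtends ((Bufo_niger,(Turdus_brevicauda,Saimiri_albus)),((Corvus_longipes,Escherichia_orientalis),((Listeria_litoralis,Danio_occidentalis),Anopheles_palustris,(Martes_brevicauda,Hordeum_robustus))),Gorilla_borealis) (11 taxa).
The first is nested inside the second, so Martes_brevicauda shares a more recent common ancestor with Escherichia_orientalis.

Escherichia_orientalis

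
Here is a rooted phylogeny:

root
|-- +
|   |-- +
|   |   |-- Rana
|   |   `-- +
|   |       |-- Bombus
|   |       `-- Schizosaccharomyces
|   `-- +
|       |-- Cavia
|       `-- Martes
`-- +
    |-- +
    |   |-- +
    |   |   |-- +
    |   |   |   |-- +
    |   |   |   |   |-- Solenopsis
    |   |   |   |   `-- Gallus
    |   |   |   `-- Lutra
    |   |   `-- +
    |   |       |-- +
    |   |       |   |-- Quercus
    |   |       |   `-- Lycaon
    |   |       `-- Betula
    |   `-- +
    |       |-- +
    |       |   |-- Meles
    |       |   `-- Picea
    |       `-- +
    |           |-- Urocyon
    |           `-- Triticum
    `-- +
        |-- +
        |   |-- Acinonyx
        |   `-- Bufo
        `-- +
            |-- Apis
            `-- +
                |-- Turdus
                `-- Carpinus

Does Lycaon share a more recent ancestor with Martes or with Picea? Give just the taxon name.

The MRCA of Lycaon and Picea subtends ((((Solenopsis,Gallus),Lutra),((Quercus,Lycaon),Betula)),((Meles,Picea),(Urocyon,Triticum))) (10 taxa).
The MRCA of Lycaon and Martes is the root, subtending the entire tree (20 taxa).
The first is nested inside the second, so Lycaon shares a more recent common ancestor with Picea.

Picea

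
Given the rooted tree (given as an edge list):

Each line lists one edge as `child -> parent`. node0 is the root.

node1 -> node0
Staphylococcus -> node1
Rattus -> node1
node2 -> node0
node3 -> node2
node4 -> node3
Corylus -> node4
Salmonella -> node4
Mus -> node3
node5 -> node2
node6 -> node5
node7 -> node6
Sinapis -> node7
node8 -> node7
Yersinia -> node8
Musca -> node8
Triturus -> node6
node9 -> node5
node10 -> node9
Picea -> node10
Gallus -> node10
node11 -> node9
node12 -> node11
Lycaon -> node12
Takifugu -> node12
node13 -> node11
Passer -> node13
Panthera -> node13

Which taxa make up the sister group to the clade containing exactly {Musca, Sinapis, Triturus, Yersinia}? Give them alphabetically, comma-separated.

Gallus, Lycaon, Panthera, Passer, Picea, Takifugu

The clade containing exactly {Musca, Sinapis, Triturus, Yersinia} attaches to the tree at the node subtending (((Sinapis,(Yersinia,Musca)),Triturus),((Picea,Gallus),((Lycaon,Takifugu),(Passer,Panthera)))).
The other lineage descending from that same node — the sister group — is ((Picea,Gallus),((Lycaon,Takifugu),(Passer,Panthera))); its 6 tips in alphabetical order are the answer.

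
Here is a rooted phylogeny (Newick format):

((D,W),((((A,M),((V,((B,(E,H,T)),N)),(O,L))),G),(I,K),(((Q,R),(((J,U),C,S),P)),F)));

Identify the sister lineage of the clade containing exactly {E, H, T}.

The clade containing exactly {E, H, T} attaches to the tree at the node subtending (B,(E,H,T)).
The other lineage descending from that same node — the sister group — is the single tip B.

B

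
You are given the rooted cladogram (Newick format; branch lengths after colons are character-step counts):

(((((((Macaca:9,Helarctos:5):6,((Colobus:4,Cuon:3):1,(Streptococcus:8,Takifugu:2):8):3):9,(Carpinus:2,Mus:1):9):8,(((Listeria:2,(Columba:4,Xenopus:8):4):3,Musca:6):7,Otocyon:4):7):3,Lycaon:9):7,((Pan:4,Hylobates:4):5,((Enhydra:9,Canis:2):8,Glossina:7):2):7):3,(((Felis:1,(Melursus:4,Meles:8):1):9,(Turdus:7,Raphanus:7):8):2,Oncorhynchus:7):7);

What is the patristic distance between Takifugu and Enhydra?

66

The path runs Takifugu → … → MRCA → … → Enhydra; the MRCA is the node subtending ((((((Macaca,Helarctos),((Colobus,Cuon),(Streptococcus,Takifugu))),(Carpinus,Mus)),(((Listeria,(Columba,Xenopus)),Musca),Otocyon)),Lycaon),((Pan,Hylobates),((Enhydra,Canis),Glossina))).
Branch lengths along that path: 2 + 8 + 3 + 9 + 8 + 3 + 7 + 7 + 2 + 8 + 9 = 66.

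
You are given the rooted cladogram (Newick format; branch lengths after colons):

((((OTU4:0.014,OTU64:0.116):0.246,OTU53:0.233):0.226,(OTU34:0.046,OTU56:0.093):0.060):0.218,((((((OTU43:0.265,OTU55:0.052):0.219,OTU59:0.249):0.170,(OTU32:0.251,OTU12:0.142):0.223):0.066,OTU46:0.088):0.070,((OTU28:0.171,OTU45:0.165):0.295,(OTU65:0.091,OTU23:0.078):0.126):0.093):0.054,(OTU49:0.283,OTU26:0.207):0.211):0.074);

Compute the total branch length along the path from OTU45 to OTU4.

The path runs OTU45 → … → MRCA → … → OTU4; the MRCA is the root of the tree.
Branch lengths along that path: 0.165 + 0.295 + 0.093 + 0.054 + 0.074 + 0.218 + 0.226 + 0.246 + 0.014 = 1.385.

1.385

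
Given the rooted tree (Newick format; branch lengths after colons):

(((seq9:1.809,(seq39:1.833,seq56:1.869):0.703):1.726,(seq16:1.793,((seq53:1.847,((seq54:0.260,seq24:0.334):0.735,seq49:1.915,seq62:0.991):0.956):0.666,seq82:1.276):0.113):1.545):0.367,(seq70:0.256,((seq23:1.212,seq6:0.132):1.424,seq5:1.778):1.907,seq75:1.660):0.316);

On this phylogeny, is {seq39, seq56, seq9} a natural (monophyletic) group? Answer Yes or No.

Yes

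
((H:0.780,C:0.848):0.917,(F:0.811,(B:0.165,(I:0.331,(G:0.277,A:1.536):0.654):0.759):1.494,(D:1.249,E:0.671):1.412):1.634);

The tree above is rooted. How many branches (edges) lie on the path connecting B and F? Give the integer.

3

The MRCA of B and F is the node subtending (F,(B,(I,(G,A))),(D,E)).
From B up to that node: 2 branches. From F up to the same node: 1 branch. Total: 2 + 1 = 3.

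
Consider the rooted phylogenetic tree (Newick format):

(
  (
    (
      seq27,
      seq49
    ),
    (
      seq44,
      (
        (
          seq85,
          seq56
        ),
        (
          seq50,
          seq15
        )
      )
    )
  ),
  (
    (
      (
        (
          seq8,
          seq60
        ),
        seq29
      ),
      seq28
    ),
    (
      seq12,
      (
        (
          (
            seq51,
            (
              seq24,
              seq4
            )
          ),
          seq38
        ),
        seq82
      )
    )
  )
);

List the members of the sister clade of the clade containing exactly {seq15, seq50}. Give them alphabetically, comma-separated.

The clade containing exactly {seq15, seq50} attaches to the tree at the node subtending ((seq85,seq56),(seq50,seq15)).
The other lineage descending from that same node — the sister group — is (seq85,seq56); its 2 tips in alphabetical order are the answer.

seq56, seq85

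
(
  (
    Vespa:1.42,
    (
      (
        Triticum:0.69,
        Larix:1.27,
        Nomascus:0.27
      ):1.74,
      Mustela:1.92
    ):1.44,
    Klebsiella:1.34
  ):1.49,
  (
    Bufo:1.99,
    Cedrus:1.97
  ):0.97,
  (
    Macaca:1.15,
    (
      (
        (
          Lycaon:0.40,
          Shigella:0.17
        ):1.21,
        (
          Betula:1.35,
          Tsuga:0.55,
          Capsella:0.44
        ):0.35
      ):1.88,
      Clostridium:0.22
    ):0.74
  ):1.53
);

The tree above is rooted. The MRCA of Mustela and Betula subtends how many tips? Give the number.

15

The MRCA of Mustela and Betula is the root, so the clade is the entire tree.
That clade contains 15 terminal taxa: Betula, Bufo, Capsella, Cedrus, Clostridium, Klebsiella, Larix, Lycaon, Macaca, Mustela, Nomascus, Shigella, Triticum, Tsuga, Vespa.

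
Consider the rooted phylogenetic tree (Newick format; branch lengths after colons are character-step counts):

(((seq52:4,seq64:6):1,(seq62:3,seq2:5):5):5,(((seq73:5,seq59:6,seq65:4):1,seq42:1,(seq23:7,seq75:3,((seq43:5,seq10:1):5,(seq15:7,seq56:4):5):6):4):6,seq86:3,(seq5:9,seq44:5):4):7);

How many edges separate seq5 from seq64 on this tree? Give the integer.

The MRCA of seq5 and seq64 is the root of the tree.
From seq5 up to that node: 3 branches. From seq64 up to the same node: 3 branches. Total: 3 + 3 = 6.

6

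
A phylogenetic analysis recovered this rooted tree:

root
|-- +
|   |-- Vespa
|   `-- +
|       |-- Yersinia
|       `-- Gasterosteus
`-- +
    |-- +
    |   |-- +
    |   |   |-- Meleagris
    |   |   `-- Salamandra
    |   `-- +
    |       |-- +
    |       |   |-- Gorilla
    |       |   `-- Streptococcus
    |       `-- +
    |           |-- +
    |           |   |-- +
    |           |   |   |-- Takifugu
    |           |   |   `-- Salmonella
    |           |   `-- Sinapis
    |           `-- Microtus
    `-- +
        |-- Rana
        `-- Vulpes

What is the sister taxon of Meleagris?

Meleagris attaches to the tree at the node subtending (Meleagris,Salamandra).
The other lineage descending from that same node — the sister group — is the single tip Salamandra.

Salamandra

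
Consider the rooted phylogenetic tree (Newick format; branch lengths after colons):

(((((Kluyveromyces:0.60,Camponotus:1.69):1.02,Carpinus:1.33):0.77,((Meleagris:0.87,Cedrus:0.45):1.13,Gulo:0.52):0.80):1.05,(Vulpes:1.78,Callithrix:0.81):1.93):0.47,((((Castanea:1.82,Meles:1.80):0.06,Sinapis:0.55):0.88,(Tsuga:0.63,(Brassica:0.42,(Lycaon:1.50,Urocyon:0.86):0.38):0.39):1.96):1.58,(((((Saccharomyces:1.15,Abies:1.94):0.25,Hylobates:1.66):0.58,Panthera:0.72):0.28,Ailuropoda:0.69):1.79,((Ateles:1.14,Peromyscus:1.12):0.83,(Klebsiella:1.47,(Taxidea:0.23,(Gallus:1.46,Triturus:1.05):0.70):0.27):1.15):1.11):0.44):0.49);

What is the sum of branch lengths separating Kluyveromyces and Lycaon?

10.21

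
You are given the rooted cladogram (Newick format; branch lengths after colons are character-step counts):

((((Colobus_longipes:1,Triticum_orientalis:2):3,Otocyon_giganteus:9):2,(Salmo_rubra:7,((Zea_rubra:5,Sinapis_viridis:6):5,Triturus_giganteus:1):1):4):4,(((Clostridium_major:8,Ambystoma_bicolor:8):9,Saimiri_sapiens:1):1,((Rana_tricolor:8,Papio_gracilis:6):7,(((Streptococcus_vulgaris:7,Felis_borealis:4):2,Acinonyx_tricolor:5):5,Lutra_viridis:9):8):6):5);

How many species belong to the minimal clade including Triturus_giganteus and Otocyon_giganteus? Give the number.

The MRCA of Triturus_giganteus and Otocyon_giganteus is the node subtending (((Colobus_longipes,Triticum_orientalis),Otocyon_giganteus),(Salmo_rubra,((Zea_rubra,Sinapis_viridis),Triturus_giganteus))).
That clade contains 7 terminal taxa: Colobus_longipes, Otocyon_giganteus, Salmo_rubra, Sinapis_viridis, Triticum_orientalis, Triturus_giganteus, Zea_rubra.

7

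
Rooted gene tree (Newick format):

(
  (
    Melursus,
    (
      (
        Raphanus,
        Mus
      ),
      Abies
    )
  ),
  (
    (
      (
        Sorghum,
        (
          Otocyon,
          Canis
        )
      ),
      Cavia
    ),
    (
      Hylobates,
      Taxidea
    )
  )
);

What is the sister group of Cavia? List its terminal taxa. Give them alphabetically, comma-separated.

Canis, Otocyon, Sorghum

Cavia attaches to the tree at the node subtending ((Sorghum,(Otocyon,Canis)),Cavia).
The other lineage descending from that same node — the sister group — is (Sorghum,(Otocyon,Canis)); its 3 tips in alphabetical order are the answer.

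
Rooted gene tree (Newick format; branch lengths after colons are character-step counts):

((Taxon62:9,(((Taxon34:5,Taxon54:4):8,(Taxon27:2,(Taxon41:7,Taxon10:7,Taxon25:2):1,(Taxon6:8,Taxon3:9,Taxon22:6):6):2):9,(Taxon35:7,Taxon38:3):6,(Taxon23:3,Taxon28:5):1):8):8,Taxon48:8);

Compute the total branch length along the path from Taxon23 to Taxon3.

The path runs Taxon23 → … → MRCA → … → Taxon3; the MRCA is the node subtending (((Taxon34,Taxon54),(Taxon27,(Taxon41,Taxon10,Taxon25),(Taxon6,Taxon3,Taxon22))),(Taxon35,Taxon38),(Taxon23,Taxon28)).
Branch lengths along that path: 3 + 1 + 9 + 2 + 6 + 9 = 30.

30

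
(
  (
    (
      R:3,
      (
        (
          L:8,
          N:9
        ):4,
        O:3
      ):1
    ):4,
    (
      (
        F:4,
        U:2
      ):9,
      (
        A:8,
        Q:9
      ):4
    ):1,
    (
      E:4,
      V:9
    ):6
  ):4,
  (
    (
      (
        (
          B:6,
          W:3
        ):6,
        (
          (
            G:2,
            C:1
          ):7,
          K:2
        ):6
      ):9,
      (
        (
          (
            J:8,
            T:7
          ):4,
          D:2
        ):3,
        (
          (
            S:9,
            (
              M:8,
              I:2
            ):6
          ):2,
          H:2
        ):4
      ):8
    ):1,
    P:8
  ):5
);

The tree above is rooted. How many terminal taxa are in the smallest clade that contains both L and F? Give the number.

10

The MRCA of L and F is the node subtending ((R,((L,N),O)),((F,U),(A,Q)),(E,V)).
That clade contains 10 terminal taxa: A, E, F, L, N, O, Q, R, U, V.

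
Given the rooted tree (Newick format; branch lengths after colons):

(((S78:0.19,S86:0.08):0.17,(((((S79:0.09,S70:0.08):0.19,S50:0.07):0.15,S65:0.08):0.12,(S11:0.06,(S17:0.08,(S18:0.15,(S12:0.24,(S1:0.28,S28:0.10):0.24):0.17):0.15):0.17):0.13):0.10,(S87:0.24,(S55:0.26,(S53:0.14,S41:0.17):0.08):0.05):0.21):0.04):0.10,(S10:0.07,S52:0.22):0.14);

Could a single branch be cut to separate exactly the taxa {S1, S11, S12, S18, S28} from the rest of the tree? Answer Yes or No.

The MRCA of the listed taxa subtends (S11,(S17,(S18,(S12,(S1,S28))))).
That clade also contains S17, which is not in the proposed group, so the group is not monophyletic.

No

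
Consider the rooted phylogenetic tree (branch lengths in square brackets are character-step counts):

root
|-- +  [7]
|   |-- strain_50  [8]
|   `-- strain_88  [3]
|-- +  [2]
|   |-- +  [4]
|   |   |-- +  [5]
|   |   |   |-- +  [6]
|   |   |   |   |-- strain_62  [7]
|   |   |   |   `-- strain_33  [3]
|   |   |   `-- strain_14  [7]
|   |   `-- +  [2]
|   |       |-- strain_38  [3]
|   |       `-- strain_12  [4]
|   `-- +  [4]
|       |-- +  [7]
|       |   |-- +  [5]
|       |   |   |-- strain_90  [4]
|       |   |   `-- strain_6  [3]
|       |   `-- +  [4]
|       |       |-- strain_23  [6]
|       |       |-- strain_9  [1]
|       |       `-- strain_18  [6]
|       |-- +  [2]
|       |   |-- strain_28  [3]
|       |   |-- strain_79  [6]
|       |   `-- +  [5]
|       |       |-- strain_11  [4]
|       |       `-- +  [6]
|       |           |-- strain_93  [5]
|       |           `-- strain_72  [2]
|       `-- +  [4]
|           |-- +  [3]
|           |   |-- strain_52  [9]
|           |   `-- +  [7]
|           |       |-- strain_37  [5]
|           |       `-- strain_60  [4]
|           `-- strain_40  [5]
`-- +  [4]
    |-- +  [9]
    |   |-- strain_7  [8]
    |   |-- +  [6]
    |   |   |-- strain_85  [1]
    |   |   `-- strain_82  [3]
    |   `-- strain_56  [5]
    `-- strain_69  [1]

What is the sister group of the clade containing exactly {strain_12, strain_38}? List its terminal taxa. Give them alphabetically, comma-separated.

strain_14, strain_33, strain_62

The clade containing exactly {strain_12, strain_38} attaches to the tree at the node subtending (((strain_62,strain_33),strain_14),(strain_38,strain_12)).
The other lineage descending from that same node — the sister group — is ((strain_62,strain_33),strain_14); its 3 tips in alphabetical order are the answer.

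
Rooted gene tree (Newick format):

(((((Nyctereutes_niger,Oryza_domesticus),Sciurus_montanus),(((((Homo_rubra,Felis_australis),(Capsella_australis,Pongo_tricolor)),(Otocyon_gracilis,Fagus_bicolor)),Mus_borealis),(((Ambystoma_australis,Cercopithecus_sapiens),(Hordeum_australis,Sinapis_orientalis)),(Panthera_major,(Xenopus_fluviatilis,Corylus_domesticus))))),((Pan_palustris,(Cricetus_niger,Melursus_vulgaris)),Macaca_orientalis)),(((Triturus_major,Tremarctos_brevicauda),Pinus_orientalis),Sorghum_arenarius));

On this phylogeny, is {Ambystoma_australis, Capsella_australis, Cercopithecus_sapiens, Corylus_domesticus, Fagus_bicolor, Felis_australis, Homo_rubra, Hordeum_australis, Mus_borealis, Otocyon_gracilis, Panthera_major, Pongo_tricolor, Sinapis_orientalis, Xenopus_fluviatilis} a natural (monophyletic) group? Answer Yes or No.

Yes

The most recent common ancestor of these taxa subtends (((((Homo_rubra,Felis_australis),(Capsella_australis,Pongo_tricolor)),(Otocyon_gracilis,Fagus_bicolor)),Mus_borealis),(((Ambystoma_australis,Cercopithecus_sapiens),(Hordeum_australis,Sinapis_orientalis)),(Panthera_major,(Xenopus_fluviatilis,Corylus_domesticus)))).
That clade has exactly 14 tips — every listed taxon and nothing else — so the group is monophyletic.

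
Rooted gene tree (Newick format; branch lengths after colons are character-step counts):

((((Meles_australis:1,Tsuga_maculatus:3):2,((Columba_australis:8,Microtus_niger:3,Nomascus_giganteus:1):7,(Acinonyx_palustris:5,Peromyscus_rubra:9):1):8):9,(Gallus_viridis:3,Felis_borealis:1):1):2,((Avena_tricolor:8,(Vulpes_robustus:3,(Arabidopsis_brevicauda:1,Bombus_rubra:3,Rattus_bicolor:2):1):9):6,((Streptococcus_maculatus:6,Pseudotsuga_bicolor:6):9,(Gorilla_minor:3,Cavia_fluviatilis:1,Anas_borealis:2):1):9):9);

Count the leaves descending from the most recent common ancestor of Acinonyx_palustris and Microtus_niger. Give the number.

The MRCA of Acinonyx_palustris and Microtus_niger is the node subtending ((Columba_australis,Microtus_niger,Nomascus_giganteus),(Acinonyx_palustris,Peromyscus_rubra)).
That clade contains 5 terminal taxa: Acinonyx_palustris, Columba_australis, Microtus_niger, Nomascus_giganteus, Peromyscus_rubra.

5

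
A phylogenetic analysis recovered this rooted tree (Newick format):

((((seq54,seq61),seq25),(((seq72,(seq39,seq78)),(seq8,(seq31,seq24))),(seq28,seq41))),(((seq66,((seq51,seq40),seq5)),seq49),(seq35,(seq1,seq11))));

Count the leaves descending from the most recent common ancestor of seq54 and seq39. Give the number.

11

The MRCA of seq54 and seq39 is the node subtending (((seq54,seq61),seq25),(((seq72,(seq39,seq78)),(seq8,(seq31,seq24))),(seq28,seq41))).
That clade contains 11 terminal taxa: seq24, seq25, seq28, seq31, seq39, seq41, seq54, seq61, seq72, seq78, seq8.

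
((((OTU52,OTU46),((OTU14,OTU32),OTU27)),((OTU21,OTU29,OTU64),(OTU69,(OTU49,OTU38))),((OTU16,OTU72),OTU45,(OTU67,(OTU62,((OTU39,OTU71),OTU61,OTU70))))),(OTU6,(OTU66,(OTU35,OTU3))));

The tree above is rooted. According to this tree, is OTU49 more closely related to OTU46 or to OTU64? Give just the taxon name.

The MRCA of OTU49 and OTU64 subtends ((OTU21,OTU29,OTU64),(OTU69,(OTU49,OTU38))) (6 taxa).
The MRCA of OTU49 and OTU46 subtends (((OTU52,OTU46),((OTU14,OTU32),OTU27)),((OTU21,OTU29,OTU64),(OTU69,(OTU49,OTU38))),((OTU16,OTU72),OTU45,(OTU67,(OTU62,((OTU39,OTU71),OTU61,OTU70))))) (20 taxa).
The first is nested inside the second, so OTU49 shares a more recent common ancestor with OTU64.

OTU64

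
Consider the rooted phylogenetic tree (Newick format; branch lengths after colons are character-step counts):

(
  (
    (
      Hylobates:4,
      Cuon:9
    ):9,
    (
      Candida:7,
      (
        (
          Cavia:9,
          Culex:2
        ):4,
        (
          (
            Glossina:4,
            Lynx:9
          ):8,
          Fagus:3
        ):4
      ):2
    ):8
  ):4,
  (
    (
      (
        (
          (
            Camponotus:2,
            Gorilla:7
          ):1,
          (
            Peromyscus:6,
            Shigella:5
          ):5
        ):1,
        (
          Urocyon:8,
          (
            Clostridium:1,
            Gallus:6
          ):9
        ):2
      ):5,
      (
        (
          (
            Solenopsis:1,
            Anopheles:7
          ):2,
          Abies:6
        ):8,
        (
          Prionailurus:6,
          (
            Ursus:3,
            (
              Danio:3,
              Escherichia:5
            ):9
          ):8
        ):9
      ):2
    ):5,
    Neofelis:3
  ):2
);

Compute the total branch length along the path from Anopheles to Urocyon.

34

The path runs Anopheles → … → MRCA → … → Urocyon; the MRCA is the node subtending ((((Camponotus,Gorilla),(Peromyscus,Shigella)),(Urocyon,(Clostridium,Gallus))),(((Solenopsis,Anopheles),Abies),(Prionailurus,(Ursus,(Danio,Escherichia))))).
Branch lengths along that path: 7 + 2 + 8 + 2 + 5 + 2 + 8 = 34.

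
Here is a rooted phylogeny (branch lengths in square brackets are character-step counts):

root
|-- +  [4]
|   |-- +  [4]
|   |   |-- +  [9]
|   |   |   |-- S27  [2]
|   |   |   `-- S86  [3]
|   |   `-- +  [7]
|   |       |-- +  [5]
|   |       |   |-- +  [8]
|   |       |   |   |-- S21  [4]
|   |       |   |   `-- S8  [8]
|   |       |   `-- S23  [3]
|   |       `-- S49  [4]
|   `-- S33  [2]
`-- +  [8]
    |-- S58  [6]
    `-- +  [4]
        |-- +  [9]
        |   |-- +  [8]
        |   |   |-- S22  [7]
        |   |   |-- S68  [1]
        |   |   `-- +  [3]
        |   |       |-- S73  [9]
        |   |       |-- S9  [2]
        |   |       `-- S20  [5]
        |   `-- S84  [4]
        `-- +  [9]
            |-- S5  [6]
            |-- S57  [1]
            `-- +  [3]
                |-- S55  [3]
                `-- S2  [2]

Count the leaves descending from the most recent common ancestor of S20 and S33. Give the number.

The MRCA of S20 and S33 is the root, so the clade is the entire tree.
That clade contains 18 terminal taxa: S2, S20, S21, S22, S23, S27, S33, S49, S5, S55, S57, S58, S68, S73, S8, S84, S86, S9.

18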